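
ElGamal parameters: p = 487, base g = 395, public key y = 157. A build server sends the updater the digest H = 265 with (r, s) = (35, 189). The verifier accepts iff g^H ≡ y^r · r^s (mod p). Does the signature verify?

Left side g^H mod p:
Squares mod 487: 395^1≡395, 395^2≡185, 395^4≡135, 395^8≡206, 395^16≡67, 395^32≡106, 395^64≡35, 395^128≡251, 395^256≡178
265 = 256 + 8 + 1, so 395^265 ≡ 178·206·395 ≡ 480 (mod 487)
Right side y^r · r^s mod p:
Squares mod 487: 157^1≡157, 157^2≡299, 157^4≡280, 157^8≡480, 157^16≡49, 157^32≡453
35 = 32 + 2 + 1, so 157^35 ≡ 453·299·157 ≡ 324 (mod 487)
Squares mod 487: 35^1≡35, 35^2≡251, 35^4≡178, 35^8≡29, 35^16≡354, 35^32≡157, 35^64≡299, 35^128≡280
189 = 128 + 32 + 16 + 8 + 4 + 1, so 35^189 ≡ 280·157·354·29·178·35 ≡ 254 (mod 487)
324·254 = 82296 ≡ 480 (mod 487)
480 ≡ 480 (mod 487), so the signature is genuine.

verifies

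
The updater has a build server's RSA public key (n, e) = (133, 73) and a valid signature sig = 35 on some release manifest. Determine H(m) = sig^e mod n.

35

sig^2 ≡ 35^2 = 1225 ≡ 28
sig^4 ≡ 28^2 = 784 ≡ 119
sig^8 ≡ 119^2 = 14161 ≡ 63
sig^16 ≡ 63^2 = 3969 ≡ 112
sig^32 ≡ 112^2 = 12544 ≡ 42
sig^64 ≡ 42^2 = 1764 ≡ 35
73 = 64 + 8 + 1, so sig^73 ≡ 35·63·35 ≡ 35 (mod 133)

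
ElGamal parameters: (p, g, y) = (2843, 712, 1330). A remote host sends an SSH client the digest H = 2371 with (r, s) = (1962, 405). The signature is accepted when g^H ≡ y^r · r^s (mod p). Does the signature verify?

Left side g^H mod p:
712^2 = 506944 ≡ 890
712^4 ≡ 890^2 = 792100 ≡ 1746
712^8 ≡ 1746^2 = 3048516 ≡ 820
712^16 ≡ 820^2 = 672400 ≡ 1452
712^32 ≡ 1452^2 = 2108304 ≡ 1641
712^64 ≡ 1641^2 = 2692881 ≡ 560
712^128 ≡ 560^2 = 313600 ≡ 870
712^256 ≡ 870^2 = 756900 ≡ 662
712^512 ≡ 662^2 = 438244 ≡ 422
712^1024 ≡ 422^2 = 178084 ≡ 1818
712^2048 ≡ 1818^2 = 3305124 ≡ 1558
2371 = 2048 + 256 + 64 + 2 + 1, so 712^2371 ≡ 1558·662·560·890·712 ≡ 1190 (mod 2843)
Right side y^r · r^s mod p:
1330^2 = 1768900 ≡ 554
1330^4 ≡ 554^2 = 306916 ≡ 2715
1330^8 ≡ 2715^2 = 7371225 ≡ 2169
1330^16 ≡ 2169^2 = 4704561 ≡ 2239
1330^32 ≡ 2239^2 = 5013121 ≡ 912
1330^64 ≡ 912^2 = 831744 ≡ 1588
1330^128 ≡ 1588^2 = 2521744 ≡ 3
1330^256 ≡ 3^2 = 9
1330^512 ≡ 9^2 = 81
1330^1024 ≡ 81^2 = 6561 ≡ 875
1962 = 1024 + 512 + 256 + 128 + 32 + 8 + 2, so 1330^1962 ≡ 875·81·9·3·912·2169·554 ≡ 677 (mod 2843)
1962^2 = 3849444 ≡ 22
1962^4 ≡ 22^2 = 484
1962^8 ≡ 484^2 = 234256 ≡ 1130
1962^16 ≡ 1130^2 = 1276900 ≡ 393
1962^32 ≡ 393^2 = 154449 ≡ 927
1962^64 ≡ 927^2 = 859329 ≡ 743
1962^128 ≡ 743^2 = 552049 ≡ 507
1962^256 ≡ 507^2 = 257049 ≡ 1179
405 = 256 + 128 + 16 + 4 + 1, so 1962^405 ≡ 1179·507·393·484·1962 ≡ 1123 (mod 2843)
677·1123 = 760271 ≡ 1190 (mod 2843)
1190 ≡ 1190 (mod 2843), so the signature is genuine.

verifies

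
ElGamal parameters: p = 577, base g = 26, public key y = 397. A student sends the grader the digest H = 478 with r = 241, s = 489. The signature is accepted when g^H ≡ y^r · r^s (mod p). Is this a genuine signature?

genuine

Left side g^H mod p:
26^2 = 676 ≡ 99
26^4 ≡ 99^2 = 9801 ≡ 569
26^8 ≡ 569^2 = 323761 ≡ 64
26^16 ≡ 64^2 = 4096 ≡ 57
26^32 ≡ 57^2 = 3249 ≡ 364
26^64 ≡ 364^2 = 132496 ≡ 363
26^128 ≡ 363^2 = 131769 ≡ 213
26^256 ≡ 213^2 = 45369 ≡ 363
478 = 256 + 128 + 64 + 16 + 8 + 4 + 2, so 26^478 ≡ 363·213·363·57·64·569·99 ≡ 373 (mod 577)
Right side y^r · r^s mod p:
397^2 = 157609 ≡ 88
397^4 ≡ 88^2 = 7744 ≡ 243
397^8 ≡ 243^2 = 59049 ≡ 195
397^16 ≡ 195^2 = 38025 ≡ 520
397^32 ≡ 520^2 = 270400 ≡ 364
397^64 ≡ 364^2 = 132496 ≡ 363
397^128 ≡ 363^2 = 131769 ≡ 213
241 = 128 + 64 + 32 + 16 + 1, so 397^241 ≡ 213·363·364·520·397 ≡ 296 (mod 577)
241^2 = 58081 ≡ 381
241^4 ≡ 381^2 = 145161 ≡ 334
241^8 ≡ 334^2 = 111556 ≡ 195
241^16 ≡ 195^2 = 38025 ≡ 520
241^32 ≡ 520^2 = 270400 ≡ 364
241^64 ≡ 364^2 = 132496 ≡ 363
241^128 ≡ 363^2 = 131769 ≡ 213
241^256 ≡ 213^2 = 45369 ≡ 363
489 = 256 + 128 + 64 + 32 + 8 + 1, so 241^489 ≡ 363·213·363·364·195·241 ≡ 319 (mod 577)
296·319 = 94424 ≡ 373 (mod 577)
373 ≡ 373 (mod 577), so the signature is genuine.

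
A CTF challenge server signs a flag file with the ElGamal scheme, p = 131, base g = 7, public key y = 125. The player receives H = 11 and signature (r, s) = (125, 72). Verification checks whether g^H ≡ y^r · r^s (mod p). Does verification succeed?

passes

Left side g^H mod p:
Squares mod 131: 7^1≡7, 7^2≡49, 7^4≡43, 7^8≡15
11 = 8 + 2 + 1, so 7^11 ≡ 15·49·7 ≡ 36 (mod 131)
Right side y^r · r^s mod p:
Squares mod 131: 125^1≡125, 125^2≡36, 125^4≡117, 125^8≡65, 125^16≡33, 125^32≡41, 125^64≡109
125 = 64 + 32 + 16 + 8 + 4 + 1, so 125^125 ≡ 109·41·33·65·117·125 ≡ 39 (mod 131)
Squares mod 131: 125^1≡125, 125^2≡36, 125^4≡117, 125^8≡65, 125^16≡33, 125^32≡41, 125^64≡109
72 = 64 + 8, so 125^72 ≡ 109·65 ≡ 11 (mod 131)
39·11 = 429 ≡ 36 (mod 131)
36 ≡ 36 (mod 131), so the signature is genuine.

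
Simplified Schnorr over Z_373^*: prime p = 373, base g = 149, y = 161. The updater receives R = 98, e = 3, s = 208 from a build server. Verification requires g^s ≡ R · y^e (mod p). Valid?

no

g^s mod p:
149^208 mod 373 = 369
R · y^e mod p:
161^3 mod 373 = 157
98·157 = 15386 ≡ 93 (mod 373)
369 ≠ 93; the check fails.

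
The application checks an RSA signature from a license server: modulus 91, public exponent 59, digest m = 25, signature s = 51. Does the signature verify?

Squares mod 91: s^1≡51, s^2≡53, s^4≡79, s^8≡53, s^16≡79, s^32≡53
59 = 32 + 16 + 8 + 2 + 1, so s^59 ≡ 53·79·53·53·51 ≡ 25 (mod 91)
s^59 mod 91 = 25 matches m.

verifies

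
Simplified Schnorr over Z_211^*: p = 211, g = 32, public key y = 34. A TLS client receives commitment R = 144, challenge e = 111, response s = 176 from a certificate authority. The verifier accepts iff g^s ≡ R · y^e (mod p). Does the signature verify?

does not verify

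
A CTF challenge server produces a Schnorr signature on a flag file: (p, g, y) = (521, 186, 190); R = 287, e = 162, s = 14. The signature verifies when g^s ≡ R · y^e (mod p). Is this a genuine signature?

forged

g^s mod p:
186^2 = 34596 ≡ 210
186^4 ≡ 210^2 = 44100 ≡ 336
186^8 ≡ 336^2 = 112896 ≡ 360
14 = 8 + 4 + 2, so 186^14 ≡ 360·336·210 ≡ 245 (mod 521)
R · y^e mod p:
190^2 = 36100 ≡ 151
190^4 ≡ 151^2 = 22801 ≡ 398
190^8 ≡ 398^2 = 158404 ≡ 20
190^16 ≡ 20^2 = 400
190^32 ≡ 400^2 = 160000 ≡ 53
190^64 ≡ 53^2 = 2809 ≡ 204
190^128 ≡ 204^2 = 41616 ≡ 457
162 = 128 + 32 + 2, so 190^162 ≡ 457·53·151 ≡ 472 (mod 521)
287·472 = 135464 ≡ 4 (mod 521)
245 ≠ 4; the check fails.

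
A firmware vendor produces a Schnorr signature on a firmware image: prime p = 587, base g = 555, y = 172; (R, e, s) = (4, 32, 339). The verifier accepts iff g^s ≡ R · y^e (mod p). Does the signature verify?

does not verify

g^s mod p:
555^2 = 308025 ≡ 437
555^4 ≡ 437^2 = 190969 ≡ 194
555^8 ≡ 194^2 = 37636 ≡ 68
555^16 ≡ 68^2 = 4624 ≡ 515
555^32 ≡ 515^2 = 265225 ≡ 488
555^64 ≡ 488^2 = 238144 ≡ 409
555^128 ≡ 409^2 = 167281 ≡ 573
555^256 ≡ 573^2 = 328329 ≡ 196
339 = 256 + 64 + 16 + 2 + 1, so 555^339 ≡ 196·409·515·437·555 ≡ 516 (mod 587)
R · y^e mod p:
172^2 = 29584 ≡ 234
172^4 ≡ 234^2 = 54756 ≡ 165
172^8 ≡ 165^2 = 27225 ≡ 223
172^16 ≡ 223^2 = 49729 ≡ 421
172^32 ≡ 421^2 = 177241 ≡ 554
4·554 = 2216 ≡ 455 (mod 587)
516 ≠ 455; the check fails.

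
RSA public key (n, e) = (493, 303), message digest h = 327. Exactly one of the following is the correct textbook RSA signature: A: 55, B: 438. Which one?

B

Candidate A: 55^2 = 3025 ≡ 67; 55^4 ≡ 67^2 = 4489 ≡ 52; 55^8 ≡ 52^2 = 2704 ≡ 239; 55^16 ≡ 239^2 = 57121 ≡ 426; 55^32 ≡ 426^2 = 181476 ≡ 52; 55^64 ≡ 52^2 = 2704 ≡ 239; 55^128 ≡ 239^2 = 57121 ≡ 426; 55^256 ≡ 426^2 = 181476 ≡ 52; 303 = 256 + 32 + 8 + 4 + 2 + 1, so 55^303 ≡ 52·52·239·52·67·55 ≡ 166 (mod 493)
Candidate B: 438^2 = 191844 ≡ 67; 438^4 ≡ 67^2 = 4489 ≡ 52; 438^8 ≡ 52^2 = 2704 ≡ 239; 438^16 ≡ 239^2 = 57121 ≡ 426; 438^32 ≡ 426^2 = 181476 ≡ 52; 438^64 ≡ 52^2 = 2704 ≡ 239; 438^128 ≡ 239^2 = 57121 ≡ 426; 438^256 ≡ 426^2 = 181476 ≡ 52; 303 = 256 + 32 + 8 + 4 + 2 + 1, so 438^303 ≡ 52·52·239·52·67·438 ≡ 327 (mod 493)
  → matches h = 327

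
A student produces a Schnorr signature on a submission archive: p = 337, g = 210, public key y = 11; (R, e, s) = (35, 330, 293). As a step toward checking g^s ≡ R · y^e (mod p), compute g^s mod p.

210^2 = 44100 ≡ 290
210^4 ≡ 290^2 = 84100 ≡ 187
210^8 ≡ 187^2 = 34969 ≡ 258
210^16 ≡ 258^2 = 66564 ≡ 175
210^32 ≡ 175^2 = 30625 ≡ 295
210^64 ≡ 295^2 = 87025 ≡ 79
210^128 ≡ 79^2 = 6241 ≡ 175
210^256 ≡ 175^2 = 30625 ≡ 295
293 = 256 + 32 + 4 + 1, so 210^293 ≡ 295·295·187·210 ≡ 245 (mod 337)

245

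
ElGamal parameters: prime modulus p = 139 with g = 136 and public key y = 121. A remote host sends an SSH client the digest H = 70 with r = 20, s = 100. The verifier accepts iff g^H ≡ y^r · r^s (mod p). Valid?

yes

Left side g^H mod p:
136^70 mod 139 = 136
Right side y^r · r^s mod p:
121^20 mod 139 = 16
20^100 mod 139 = 78
16·78 = 1248 ≡ 136 (mod 139)
136 ≡ 136 (mod 139), so the signature is genuine.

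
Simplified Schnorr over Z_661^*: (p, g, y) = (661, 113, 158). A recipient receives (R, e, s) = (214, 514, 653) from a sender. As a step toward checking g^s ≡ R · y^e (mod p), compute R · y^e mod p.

463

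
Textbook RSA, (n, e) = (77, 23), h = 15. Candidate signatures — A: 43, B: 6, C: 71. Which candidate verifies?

C

Candidate A: Squares mod 77: 43^1≡43, 43^2≡1, 43^4≡1, 43^8≡1, 43^16≡1; 23 = 16 + 4 + 2 + 1, so 43^23 ≡ 1·1·1·43 ≡ 43 (mod 77)
Candidate B: Squares mod 77: 6^1≡6, 6^2≡36, 6^4≡64, 6^8≡15, 6^16≡71; 23 = 16 + 4 + 2 + 1, so 6^23 ≡ 71·64·36·6 ≡ 62 (mod 77)
Candidate C: Squares mod 77: 71^1≡71, 71^2≡36, 71^4≡64, 71^8≡15, 71^16≡71; 23 = 16 + 4 + 2 + 1, so 71^23 ≡ 71·64·36·71 ≡ 15 (mod 77)
  → matches h = 15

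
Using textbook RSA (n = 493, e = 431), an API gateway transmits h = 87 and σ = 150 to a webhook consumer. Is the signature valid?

invalid

Squares mod 493: σ^1≡150, σ^2≡315, σ^4≡132, σ^8≡169, σ^16≡460, σ^32≡103, σ^64≡256, σ^128≡460, σ^256≡103
431 = 256 + 128 + 32 + 8 + 4 + 2 + 1, so σ^431 ≡ 103·460·103·169·132·315·150 ≡ 419 (mod 493)
σ^431 mod 493 = 419, but h = 87.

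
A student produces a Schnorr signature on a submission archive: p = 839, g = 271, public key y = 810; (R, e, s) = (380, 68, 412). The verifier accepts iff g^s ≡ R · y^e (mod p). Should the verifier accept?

accept

g^s mod p:
271^2 = 73441 ≡ 448
271^4 ≡ 448^2 = 200704 ≡ 183
271^8 ≡ 183^2 = 33489 ≡ 768
271^16 ≡ 768^2 = 589824 ≡ 7
271^32 ≡ 7^2 = 49
271^64 ≡ 49^2 = 2401 ≡ 723
271^128 ≡ 723^2 = 522729 ≡ 32
271^256 ≡ 32^2 = 1024 ≡ 185
412 = 256 + 128 + 16 + 8 + 4, so 271^412 ≡ 185·32·7·768·183 ≡ 8 (mod 839)
R · y^e mod p:
810^2 = 656100 ≡ 2
810^4 ≡ 2^2 = 4
810^8 ≡ 4^2 = 16
810^16 ≡ 16^2 = 256
810^32 ≡ 256^2 = 65536 ≡ 94
810^64 ≡ 94^2 = 8836 ≡ 446
68 = 64 + 4, so 810^68 ≡ 446·4 ≡ 106 (mod 839)
380·106 = 40280 ≡ 8 (mod 839)
8 ≡ 8 (mod 839); signature holds.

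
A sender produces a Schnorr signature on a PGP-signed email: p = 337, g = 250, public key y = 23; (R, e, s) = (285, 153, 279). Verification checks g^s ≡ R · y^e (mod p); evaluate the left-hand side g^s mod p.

261

250^2 = 62500 ≡ 155
250^4 ≡ 155^2 = 24025 ≡ 98
250^8 ≡ 98^2 = 9604 ≡ 168
250^16 ≡ 168^2 = 28224 ≡ 253
250^32 ≡ 253^2 = 64009 ≡ 316
250^64 ≡ 316^2 = 99856 ≡ 104
250^128 ≡ 104^2 = 10816 ≡ 32
250^256 ≡ 32^2 = 1024 ≡ 13
279 = 256 + 16 + 4 + 2 + 1, so 250^279 ≡ 13·253·98·155·250 ≡ 261 (mod 337)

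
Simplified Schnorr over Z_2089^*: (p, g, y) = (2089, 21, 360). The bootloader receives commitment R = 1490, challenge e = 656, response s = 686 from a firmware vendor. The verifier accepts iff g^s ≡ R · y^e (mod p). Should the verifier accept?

g^s mod p:
21^2 = 441
21^4 ≡ 441^2 = 194481 ≡ 204
21^8 ≡ 204^2 = 41616 ≡ 1925
21^16 ≡ 1925^2 = 3705625 ≡ 1828
21^32 ≡ 1828^2 = 3341584 ≡ 1273
21^64 ≡ 1273^2 = 1620529 ≡ 1554
21^128 ≡ 1554^2 = 2414916 ≡ 32
21^256 ≡ 32^2 = 1024
21^512 ≡ 1024^2 = 1048576 ≡ 1987
686 = 512 + 128 + 32 + 8 + 4 + 2, so 21^686 ≡ 1987·32·1273·1925·204·441 ≡ 1096 (mod 2089)
R · y^e mod p:
360^2 = 129600 ≡ 82
360^4 ≡ 82^2 = 6724 ≡ 457
360^8 ≡ 457^2 = 208849 ≡ 2038
360^16 ≡ 2038^2 = 4153444 ≡ 512
360^32 ≡ 512^2 = 262144 ≡ 1019
360^64 ≡ 1019^2 = 1038361 ≡ 128
360^128 ≡ 128^2 = 16384 ≡ 1761
360^256 ≡ 1761^2 = 3101121 ≡ 1045
360^512 ≡ 1045^2 = 1092025 ≡ 1567
656 = 512 + 128 + 16, so 360^656 ≡ 1567·1761·512 ≡ 1885 (mod 2089)
1490·1885 = 2808650 ≡ 1034 (mod 2089)
1096 ≠ 1034; the check fails.

reject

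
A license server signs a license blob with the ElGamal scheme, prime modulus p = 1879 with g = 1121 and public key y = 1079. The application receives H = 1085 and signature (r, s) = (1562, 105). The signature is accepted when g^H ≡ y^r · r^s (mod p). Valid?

no

Left side g^H mod p:
Squares mod 1879: 1121^1≡1121, 1121^2≡1469, 1121^4≡869, 1121^8≡1682, 1121^16≡1229, 1121^32≡1604, 1121^64≡465, 1121^128≡140, 1121^256≡810, 1121^512≡329, 1121^1024≡1138
1085 = 1024 + 32 + 16 + 8 + 4 + 1, so 1121^1085 ≡ 1138·1604·1229·1682·869·1121 ≡ 1303 (mod 1879)
Right side y^r · r^s mod p:
Squares mod 1879: 1079^1≡1079, 1079^2≡1140, 1079^4≡1211, 1079^8≡901, 1079^16≡73, 1079^32≡1571, 1079^64≡914, 1079^128≡1120, 1079^256≡1107, 1079^512≡341, 1079^1024≡1662
1562 = 1024 + 512 + 16 + 8 + 2, so 1079^1562 ≡ 1662·341·73·901·1140 ≡ 1484 (mod 1879)
Squares mod 1879: 1562^1≡1562, 1562^2≡902, 1562^4≡1876, 1562^8≡9, 1562^16≡81, 1562^32≡924, 1562^64≡710
105 = 64 + 32 + 8 + 1, so 1562^105 ≡ 710·924·9·1562 ≡ 1054 (mod 1879)
1484·1054 = 1564136 ≡ 808 (mod 1879)
1303 ≠ 808, so verification fails.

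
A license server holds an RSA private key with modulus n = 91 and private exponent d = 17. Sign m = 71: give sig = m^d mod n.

m^2 ≡ 71^2 = 5041 ≡ 36
m^4 ≡ 36^2 = 1296 ≡ 22
m^8 ≡ 22^2 = 484 ≡ 29
m^16 ≡ 29^2 = 841 ≡ 22
17 = 16 + 1, so m^17 ≡ 22·71 ≡ 15 (mod 91)

15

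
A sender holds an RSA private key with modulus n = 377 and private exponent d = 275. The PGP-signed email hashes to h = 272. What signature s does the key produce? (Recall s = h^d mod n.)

h^2 ≡ 272^2 = 73984 ≡ 92
h^4 ≡ 92^2 = 8464 ≡ 170
h^8 ≡ 170^2 = 28900 ≡ 248
h^16 ≡ 248^2 = 61504 ≡ 53
h^32 ≡ 53^2 = 2809 ≡ 170
h^64 ≡ 170^2 = 28900 ≡ 248
h^128 ≡ 248^2 = 61504 ≡ 53
h^256 ≡ 53^2 = 2809 ≡ 170
275 = 256 + 16 + 2 + 1, so h^275 ≡ 170·53·92·272 ≡ 259 (mod 377)

259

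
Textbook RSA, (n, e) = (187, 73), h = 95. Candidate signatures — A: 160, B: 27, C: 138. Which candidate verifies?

A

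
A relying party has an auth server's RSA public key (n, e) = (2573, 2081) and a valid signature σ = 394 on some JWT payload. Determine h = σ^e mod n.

544

Squares mod 2573: σ^1≡394, σ^2≡856, σ^4≡2004, σ^8≡2136, σ^16≡567, σ^32≡2437, σ^64≡485, σ^128≡1082, σ^256≡9, σ^512≡81, σ^1024≡1415, σ^2048≡431
2081 = 2048 + 32 + 1, so σ^2081 ≡ 431·2437·394 ≡ 544 (mod 2573)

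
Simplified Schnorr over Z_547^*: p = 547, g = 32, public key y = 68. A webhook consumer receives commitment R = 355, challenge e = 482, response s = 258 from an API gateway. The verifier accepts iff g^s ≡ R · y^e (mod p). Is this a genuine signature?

genuine

g^s mod p:
32^2 = 1024 ≡ 477
32^4 ≡ 477^2 = 227529 ≡ 524
32^8 ≡ 524^2 = 274576 ≡ 529
32^16 ≡ 529^2 = 279841 ≡ 324
32^32 ≡ 324^2 = 104976 ≡ 499
32^64 ≡ 499^2 = 249001 ≡ 116
32^128 ≡ 116^2 = 13456 ≡ 328
32^256 ≡ 328^2 = 107584 ≡ 372
258 = 256 + 2, so 32^258 ≡ 372·477 ≡ 216 (mod 547)
R · y^e mod p:
68^2 = 4624 ≡ 248
68^4 ≡ 248^2 = 61504 ≡ 240
68^8 ≡ 240^2 = 57600 ≡ 165
68^16 ≡ 165^2 = 27225 ≡ 422
68^32 ≡ 422^2 = 178084 ≡ 309
68^64 ≡ 309^2 = 95481 ≡ 303
68^128 ≡ 303^2 = 91809 ≡ 460
68^256 ≡ 460^2 = 211600 ≡ 458
482 = 256 + 128 + 64 + 32 + 2, so 68^482 ≡ 458·460·303·309·248 ≡ 204 (mod 547)
355·204 = 72420 ≡ 216 (mod 547)
216 ≡ 216 (mod 547); signature holds.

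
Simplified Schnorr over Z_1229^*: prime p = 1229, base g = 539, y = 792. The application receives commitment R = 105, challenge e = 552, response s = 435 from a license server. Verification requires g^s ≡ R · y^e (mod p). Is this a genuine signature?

genuine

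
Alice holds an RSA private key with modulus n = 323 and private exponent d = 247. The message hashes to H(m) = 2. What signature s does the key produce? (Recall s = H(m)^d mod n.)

Squares mod 323: (H(m))^1≡2, (H(m))^2≡4, (H(m))^4≡16, (H(m))^8≡256, (H(m))^16≡290, (H(m))^32≡120, (H(m))^64≡188, (H(m))^128≡137
247 = 128 + 64 + 32 + 16 + 4 + 2 + 1, so (H(m))^247 ≡ 137·188·120·290·16·4·2 ≡ 60 (mod 323)

60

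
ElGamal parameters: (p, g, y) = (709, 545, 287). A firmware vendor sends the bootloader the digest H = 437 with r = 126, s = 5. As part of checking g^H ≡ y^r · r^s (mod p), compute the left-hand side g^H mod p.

239

545^2 = 297025 ≡ 663
545^4 ≡ 663^2 = 439569 ≡ 698
545^8 ≡ 698^2 = 487204 ≡ 121
545^16 ≡ 121^2 = 14641 ≡ 461
545^32 ≡ 461^2 = 212521 ≡ 530
545^64 ≡ 530^2 = 280900 ≡ 136
545^128 ≡ 136^2 = 18496 ≡ 62
545^256 ≡ 62^2 = 3844 ≡ 299
437 = 256 + 128 + 32 + 16 + 4 + 1, so 545^437 ≡ 299·62·530·461·698·545 ≡ 239 (mod 709)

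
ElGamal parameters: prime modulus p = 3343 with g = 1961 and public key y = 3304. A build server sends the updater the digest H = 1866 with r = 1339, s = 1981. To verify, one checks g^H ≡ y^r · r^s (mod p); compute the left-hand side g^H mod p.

1325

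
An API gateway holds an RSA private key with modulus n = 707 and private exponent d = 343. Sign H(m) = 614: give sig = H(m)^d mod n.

362

(H(m))^2 ≡ 614^2 = 376996 ≡ 165
(H(m))^4 ≡ 165^2 = 27225 ≡ 359
(H(m))^8 ≡ 359^2 = 128881 ≡ 207
(H(m))^16 ≡ 207^2 = 42849 ≡ 429
(H(m))^32 ≡ 429^2 = 184041 ≡ 221
(H(m))^64 ≡ 221^2 = 48841 ≡ 58
(H(m))^128 ≡ 58^2 = 3364 ≡ 536
(H(m))^256 ≡ 536^2 = 287296 ≡ 254
343 = 256 + 64 + 16 + 4 + 2 + 1, so (H(m))^343 ≡ 254·58·429·359·165·614 ≡ 362 (mod 707)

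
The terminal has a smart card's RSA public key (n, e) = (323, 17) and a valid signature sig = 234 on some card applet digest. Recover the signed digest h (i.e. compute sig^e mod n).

149

Squares mod 323: sig^1≡234, sig^2≡169, sig^4≡137, sig^8≡35, sig^16≡256
17 = 16 + 1, so sig^17 ≡ 256·234 ≡ 149 (mod 323)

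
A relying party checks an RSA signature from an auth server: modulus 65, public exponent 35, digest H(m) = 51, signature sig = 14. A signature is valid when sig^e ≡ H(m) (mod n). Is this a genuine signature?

sig^2 ≡ 14^2 = 196 ≡ 1
sig^4 ≡ 1^2 = 1
sig^8 ≡ 1^2 = 1
sig^16 ≡ 1^2 = 1
sig^32 ≡ 1^2 = 1
35 = 32 + 2 + 1, so sig^35 ≡ 1·1·14 ≡ 14 (mod 65)
The recovered value 14 does not match the digest 51.

forged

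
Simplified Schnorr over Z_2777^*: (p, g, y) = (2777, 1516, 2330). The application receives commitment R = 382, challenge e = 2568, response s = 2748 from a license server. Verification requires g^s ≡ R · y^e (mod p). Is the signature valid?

invalid

g^s mod p:
Squares mod 2777: 1516^1≡1516, 1516^2≡1677, 1516^4≡2005, 1516^8≡1706, 1516^16≡140, 1516^32≡161, 1516^64≡928, 1516^128≡314, 1516^256≡1401, 1516^512≡2239, 1516^1024≡636, 1516^2048≡1831
2748 = 2048 + 512 + 128 + 32 + 16 + 8 + 4, so 1516^2748 ≡ 1831·2239·314·161·140·1706·2005 ≡ 2272 (mod 2777)
R · y^e mod p:
Squares mod 2777: 2330^1≡2330, 2330^2≡2642, 2330^4≡1563, 2330^8≡1986, 2330^16≡856, 2330^32≡2385, 2330^64≡929, 2330^128≡2171, 2330^256≡672, 2330^512≡1710, 2330^1024≡2696, 2330^2048≡1007
2568 = 2048 + 512 + 8, so 2330^2568 ≡ 1007·1710·1986 ≡ 1352 (mod 2777)
382·1352 = 516464 ≡ 2719 (mod 2777)
2272 ≠ 2719; the check fails.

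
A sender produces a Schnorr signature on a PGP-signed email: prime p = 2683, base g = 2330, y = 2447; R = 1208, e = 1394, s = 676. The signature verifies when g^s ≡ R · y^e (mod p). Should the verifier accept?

g^s mod p:
2330^2 = 5428900 ≡ 1191
2330^4 ≡ 1191^2 = 1418481 ≡ 1857
2330^8 ≡ 1857^2 = 3448449 ≡ 794
2330^16 ≡ 794^2 = 630436 ≡ 2614
2330^32 ≡ 2614^2 = 6832996 ≡ 2078
2330^64 ≡ 2078^2 = 4318084 ≡ 1137
2330^128 ≡ 1137^2 = 1292769 ≡ 2246
2330^256 ≡ 2246^2 = 5044516 ≡ 476
2330^512 ≡ 476^2 = 226576 ≡ 1204
676 = 512 + 128 + 32 + 4, so 2330^676 ≡ 1204·2246·2078·1857 ≡ 2099 (mod 2683)
R · y^e mod p:
2447^2 = 5987809 ≡ 2036
2447^4 ≡ 2036^2 = 4145296 ≡ 61
2447^8 ≡ 61^2 = 3721 ≡ 1038
2447^16 ≡ 1038^2 = 1077444 ≡ 1561
2447^32 ≡ 1561^2 = 2436721 ≡ 557
2447^64 ≡ 557^2 = 310249 ≡ 1704
2447^128 ≡ 1704^2 = 2903616 ≡ 610
2447^256 ≡ 610^2 = 372100 ≡ 1846
2447^512 ≡ 1846^2 = 3407716 ≡ 306
2447^1024 ≡ 306^2 = 93636 ≡ 2414
1394 = 1024 + 256 + 64 + 32 + 16 + 2, so 2447^1394 ≡ 2414·1846·1704·557·1561·2036 ≡ 959 (mod 2683)
1208·959 = 1158472 ≡ 2099 (mod 2683)
2099 ≡ 2099 (mod 2683); signature holds.

accept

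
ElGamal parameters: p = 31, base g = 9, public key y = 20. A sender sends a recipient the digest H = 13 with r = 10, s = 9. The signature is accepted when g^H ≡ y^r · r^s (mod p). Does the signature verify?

verifies

Left side g^H mod p:
Squares mod 31: 9^1≡9, 9^2≡19, 9^4≡20, 9^8≡28
13 = 8 + 4 + 1, so 9^13 ≡ 28·20·9 ≡ 18 (mod 31)
Right side y^r · r^s mod p:
Squares mod 31: 20^1≡20, 20^2≡28, 20^4≡9, 20^8≡19
10 = 8 + 2, so 20^10 ≡ 19·28 ≡ 5 (mod 31)
Squares mod 31: 10^1≡10, 10^2≡7, 10^4≡18, 10^8≡14
9 = 8 + 1, so 10^9 ≡ 14·10 ≡ 16 (mod 31)
5·16 = 80 ≡ 18 (mod 31)
18 ≡ 18 (mod 31), so the signature is genuine.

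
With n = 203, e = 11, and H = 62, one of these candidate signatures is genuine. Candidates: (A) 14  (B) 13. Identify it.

B

Candidate A: Squares mod 203: 14^1≡14, 14^2≡196, 14^4≡49, 14^8≡168; 11 = 8 + 2 + 1, so 14^11 ≡ 168·196·14 ≡ 182 (mod 203)
Candidate B: Squares mod 203: 13^1≡13, 13^2≡169, 13^4≡141, 13^8≡190; 11 = 8 + 2 + 1, so 13^11 ≡ 190·169·13 ≡ 62 (mod 203)
  → matches H = 62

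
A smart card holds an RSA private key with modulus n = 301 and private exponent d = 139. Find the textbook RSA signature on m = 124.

m^2 ≡ 124^2 = 15376 ≡ 25
m^4 ≡ 25^2 = 625 ≡ 23
m^8 ≡ 23^2 = 529 ≡ 228
m^16 ≡ 228^2 = 51984 ≡ 212
m^32 ≡ 212^2 = 44944 ≡ 95
m^64 ≡ 95^2 = 9025 ≡ 296
m^128 ≡ 296^2 = 87616 ≡ 25
139 = 128 + 8 + 2 + 1, so m^139 ≡ 25·228·25·124 ≡ 96 (mod 301)

96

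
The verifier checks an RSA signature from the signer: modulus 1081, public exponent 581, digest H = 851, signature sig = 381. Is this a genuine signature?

sig^2 ≡ 381^2 = 145161 ≡ 307
sig^4 ≡ 307^2 = 94249 ≡ 202
sig^8 ≡ 202^2 = 40804 ≡ 807
sig^16 ≡ 807^2 = 651249 ≡ 487
sig^32 ≡ 487^2 = 237169 ≡ 430
sig^64 ≡ 430^2 = 184900 ≡ 49
sig^128 ≡ 49^2 = 2401 ≡ 239
sig^256 ≡ 239^2 = 57121 ≡ 909
sig^512 ≡ 909^2 = 826281 ≡ 397
581 = 512 + 64 + 4 + 1, so sig^581 ≡ 397·49·202·381 ≡ 26 (mod 1081)
26 ≠ 851, so verification fails.

forged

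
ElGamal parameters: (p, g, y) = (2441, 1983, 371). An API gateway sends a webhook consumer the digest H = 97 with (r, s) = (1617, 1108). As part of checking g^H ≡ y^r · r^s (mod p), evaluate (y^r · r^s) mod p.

Squares mod 2441: 371^1≡371, 371^2≡945, 371^4≡2060, 371^8≡1142, 371^16≡670, 371^32≡2197, 371^64≡952, 371^128≡693, 371^256≡1813, 371^512≡1383, 371^1024≡1386
1617 = 1024 + 512 + 64 + 16 + 1, so 371^1617 ≡ 1386·1383·952·670·371 ≡ 2094 (mod 2441)
Squares mod 2441: 1617^1≡1617, 1617^2≡378, 1617^4≡1306, 1617^8≡1818, 1617^16≡10, 1617^32≡100, 1617^64≡236, 1617^128≡1994, 1617^256≡2088, 1617^512≡118, 1617^1024≡1719
1108 = 1024 + 64 + 16 + 4, so 1617^1108 ≡ 1719·236·10·1306 ≡ 1043 (mod 2441)
y^r · r^s ≡ 2094·1043 = 2184042 ≡ 1788 (mod 2441)

1788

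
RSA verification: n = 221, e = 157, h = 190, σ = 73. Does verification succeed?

passes

σ^157 mod 221 = 190
190 = h, so the signature checks out.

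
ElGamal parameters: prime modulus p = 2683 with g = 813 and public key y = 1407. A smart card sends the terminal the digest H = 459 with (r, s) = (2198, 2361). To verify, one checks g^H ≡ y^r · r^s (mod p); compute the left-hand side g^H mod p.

2671

Squares mod 2683: 813^1≡813, 813^2≡951, 813^4≡230, 813^8≡1923, 813^16≡755, 813^32≡1229, 813^64≡2595, 813^128≡2378, 813^256≡1803
459 = 256 + 128 + 64 + 8 + 2 + 1, so 813^459 ≡ 1803·2378·2595·1923·951·813 ≡ 2671 (mod 2683)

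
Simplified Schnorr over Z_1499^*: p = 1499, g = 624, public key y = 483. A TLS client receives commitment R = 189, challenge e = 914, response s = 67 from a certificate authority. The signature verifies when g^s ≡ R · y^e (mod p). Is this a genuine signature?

forged

g^s mod p:
Squares mod 1499: 624^1≡624, 624^2≡1135, 624^4≡584, 624^8≡783, 624^16≡1497, 624^32≡4, 624^64≡16
67 = 64 + 2 + 1, so 624^67 ≡ 16·1135·624 ≡ 899 (mod 1499)
R · y^e mod p:
Squares mod 1499: 483^1≡483, 483^2≡944, 483^4≡730, 483^8≡755, 483^16≡405, 483^32≡634, 483^64≡224, 483^128≡709, 483^256≡516, 483^512≡933
914 = 512 + 256 + 128 + 16 + 2, so 483^914 ≡ 933·516·709·405·944 ≡ 1407 (mod 1499)
189·1407 = 265923 ≡ 600 (mod 1499)
899 ≠ 600; the check fails.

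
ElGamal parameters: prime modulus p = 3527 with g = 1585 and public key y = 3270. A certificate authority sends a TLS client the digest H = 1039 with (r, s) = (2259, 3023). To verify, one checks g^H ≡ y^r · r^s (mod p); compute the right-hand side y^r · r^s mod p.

1195

3270^2 = 10692900 ≡ 2563
3270^4 ≡ 2563^2 = 6568969 ≡ 1695
3270^8 ≡ 1695^2 = 2873025 ≡ 2047
3270^16 ≡ 2047^2 = 4190209 ≡ 133
3270^32 ≡ 133^2 = 17689 ≡ 54
3270^64 ≡ 54^2 = 2916
3270^128 ≡ 2916^2 = 8503056 ≡ 2986
3270^256 ≡ 2986^2 = 8916196 ≡ 3467
3270^512 ≡ 3467^2 = 12020089 ≡ 73
3270^1024 ≡ 73^2 = 5329 ≡ 1802
3270^2048 ≡ 1802^2 = 3247204 ≡ 2364
2259 = 2048 + 128 + 64 + 16 + 2 + 1, so 3270^2259 ≡ 2364·2986·2916·133·2563·3270 ≡ 637 (mod 3527)
2259^2 = 5103081 ≡ 3039
2259^4 ≡ 3039^2 = 9235521 ≡ 1835
2259^8 ≡ 1835^2 = 3367225 ≡ 2467
2259^16 ≡ 2467^2 = 6086089 ≡ 2014
2259^32 ≡ 2014^2 = 4056196 ≡ 146
2259^64 ≡ 146^2 = 21316 ≡ 154
2259^128 ≡ 154^2 = 23716 ≡ 2554
2259^256 ≡ 2554^2 = 6522916 ≡ 1493
2259^512 ≡ 1493^2 = 2229049 ≡ 3512
2259^1024 ≡ 3512^2 = 12334144 ≡ 225
2259^2048 ≡ 225^2 = 50625 ≡ 1247
3023 = 2048 + 512 + 256 + 128 + 64 + 8 + 4 + 2 + 1, so 2259^3023 ≡ 1247·3512·1493·2554·154·2467·1835·3039·2259 ≡ 921 (mod 3527)
y^r · r^s ≡ 637·921 = 586677 ≡ 1195 (mod 3527)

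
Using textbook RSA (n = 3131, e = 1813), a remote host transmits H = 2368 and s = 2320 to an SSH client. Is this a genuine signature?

forged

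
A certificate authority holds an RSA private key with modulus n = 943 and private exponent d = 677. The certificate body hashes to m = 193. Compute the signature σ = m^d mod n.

854

m^677 mod 943 = 854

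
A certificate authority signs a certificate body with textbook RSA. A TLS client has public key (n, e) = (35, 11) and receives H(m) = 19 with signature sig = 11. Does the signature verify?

does not verify

sig^2 ≡ 11^2 = 121 ≡ 16
sig^4 ≡ 16^2 = 256 ≡ 11
sig^8 ≡ 11^2 = 121 ≡ 16
11 = 8 + 2 + 1, so sig^11 ≡ 16·16·11 ≡ 16 (mod 35)
16 ≠ 19, so verification fails.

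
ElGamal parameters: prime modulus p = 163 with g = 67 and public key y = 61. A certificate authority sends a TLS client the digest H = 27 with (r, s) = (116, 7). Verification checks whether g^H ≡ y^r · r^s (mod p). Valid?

no

Left side g^H mod p:
67^2 = 4489 ≡ 88
67^4 ≡ 88^2 = 7744 ≡ 83
67^8 ≡ 83^2 = 6889 ≡ 43
67^16 ≡ 43^2 = 1849 ≡ 56
27 = 16 + 8 + 2 + 1, so 67^27 ≡ 56·43·88·67 ≡ 105 (mod 163)
Right side y^r · r^s mod p:
61^2 = 3721 ≡ 135
61^4 ≡ 135^2 = 18225 ≡ 132
61^8 ≡ 132^2 = 17424 ≡ 146
61^16 ≡ 146^2 = 21316 ≡ 126
61^32 ≡ 126^2 = 15876 ≡ 65
61^64 ≡ 65^2 = 4225 ≡ 150
116 = 64 + 32 + 16 + 4, so 61^116 ≡ 150·65·126·132 ≡ 146 (mod 163)
116^2 = 13456 ≡ 90
116^4 ≡ 90^2 = 8100 ≡ 113
7 = 4 + 2 + 1, so 116^7 ≡ 113·90·116 ≡ 89 (mod 163)
146·89 = 12994 ≡ 117 (mod 163)
105 ≠ 117, so verification fails.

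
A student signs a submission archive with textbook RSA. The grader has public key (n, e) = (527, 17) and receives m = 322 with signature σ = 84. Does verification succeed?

passes

σ^2 ≡ 84^2 = 7056 ≡ 205
σ^4 ≡ 205^2 = 42025 ≡ 392
σ^8 ≡ 392^2 = 153664 ≡ 307
σ^16 ≡ 307^2 = 94249 ≡ 443
17 = 16 + 1, so σ^17 ≡ 443·84 ≡ 322 (mod 527)
322 = m, so the signature checks out.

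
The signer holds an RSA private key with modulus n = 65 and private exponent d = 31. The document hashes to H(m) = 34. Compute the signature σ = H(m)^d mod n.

(H(m))^2 ≡ 34^2 = 1156 ≡ 51
(H(m))^4 ≡ 51^2 = 2601 ≡ 1
(H(m))^8 ≡ 1^2 = 1
(H(m))^16 ≡ 1^2 = 1
31 = 16 + 8 + 4 + 2 + 1, so (H(m))^31 ≡ 1·1·1·51·34 ≡ 44 (mod 65)

44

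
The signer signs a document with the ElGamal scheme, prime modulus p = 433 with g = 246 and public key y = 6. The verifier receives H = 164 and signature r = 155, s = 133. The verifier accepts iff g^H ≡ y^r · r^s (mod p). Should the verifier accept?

accept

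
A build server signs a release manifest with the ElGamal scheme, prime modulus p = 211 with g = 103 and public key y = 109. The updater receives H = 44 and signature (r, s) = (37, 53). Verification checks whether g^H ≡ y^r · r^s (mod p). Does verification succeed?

fails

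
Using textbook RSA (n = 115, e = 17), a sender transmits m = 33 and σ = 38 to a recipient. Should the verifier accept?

Squares mod 115: σ^1≡38, σ^2≡64, σ^4≡71, σ^8≡96, σ^16≡16
17 = 16 + 1, so σ^17 ≡ 16·38 ≡ 33 (mod 115)
33 = m, so the signature checks out.

accept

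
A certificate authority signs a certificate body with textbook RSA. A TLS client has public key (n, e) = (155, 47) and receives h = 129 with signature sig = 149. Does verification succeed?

passes

sig^47 mod 155 = 129
sig^47 mod 155 = 129 matches h.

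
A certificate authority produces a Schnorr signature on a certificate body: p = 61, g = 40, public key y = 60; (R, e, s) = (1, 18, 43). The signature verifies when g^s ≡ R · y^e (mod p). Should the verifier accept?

g^s mod p:
40^43 mod 61 = 21
R · y^e mod p:
60^18 mod 61 = 1
1·1 = 1 ≡ 1 (mod 61)
21 ≠ 1; the check fails.

reject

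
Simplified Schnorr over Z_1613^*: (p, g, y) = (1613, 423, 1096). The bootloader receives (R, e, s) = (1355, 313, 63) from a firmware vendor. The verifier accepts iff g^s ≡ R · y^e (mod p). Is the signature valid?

g^s mod p:
423^2 = 178929 ≡ 1499
423^4 ≡ 1499^2 = 2247001 ≡ 92
423^8 ≡ 92^2 = 8464 ≡ 399
423^16 ≡ 399^2 = 159201 ≡ 1127
423^32 ≡ 1127^2 = 1270129 ≡ 698
63 = 32 + 16 + 8 + 4 + 2 + 1, so 423^63 ≡ 698·1127·399·92·1499·423 ≡ 984 (mod 1613)
R · y^e mod p:
1096^2 = 1201216 ≡ 1144
1096^4 ≡ 1144^2 = 1308736 ≡ 593
1096^8 ≡ 593^2 = 351649 ≡ 15
1096^16 ≡ 15^2 = 225
1096^32 ≡ 225^2 = 50625 ≡ 622
1096^64 ≡ 622^2 = 386884 ≡ 1377
1096^128 ≡ 1377^2 = 1896129 ≡ 854
1096^256 ≡ 854^2 = 729316 ≡ 240
313 = 256 + 32 + 16 + 8 + 1, so 1096^313 ≡ 240·622·225·15·1096 ≡ 462 (mod 1613)
1355·462 = 626010 ≡ 166 (mod 1613)
984 ≠ 166; the check fails.

invalid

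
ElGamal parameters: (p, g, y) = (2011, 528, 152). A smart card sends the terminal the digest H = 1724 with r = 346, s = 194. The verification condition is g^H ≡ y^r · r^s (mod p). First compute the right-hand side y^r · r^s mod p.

152^2 = 23104 ≡ 983
152^4 ≡ 983^2 = 966289 ≡ 1009
152^8 ≡ 1009^2 = 1018081 ≡ 515
152^16 ≡ 515^2 = 265225 ≡ 1784
152^32 ≡ 1784^2 = 3182656 ≡ 1254
152^64 ≡ 1254^2 = 1572516 ≡ 1925
152^128 ≡ 1925^2 = 3705625 ≡ 1363
152^256 ≡ 1363^2 = 1857769 ≡ 1616
346 = 256 + 64 + 16 + 8 + 2, so 152^346 ≡ 1616·1925·1784·515·983 ≡ 506 (mod 2011)
346^2 = 119716 ≡ 1067
346^4 ≡ 1067^2 = 1138489 ≡ 263
346^8 ≡ 263^2 = 69169 ≡ 795
346^16 ≡ 795^2 = 632025 ≡ 571
346^32 ≡ 571^2 = 326041 ≡ 259
346^64 ≡ 259^2 = 67081 ≡ 718
346^128 ≡ 718^2 = 515524 ≡ 708
194 = 128 + 64 + 2, so 346^194 ≡ 708·718·1067 ≡ 150 (mod 2011)
y^r · r^s ≡ 506·150 = 75900 ≡ 1493 (mod 2011)

1493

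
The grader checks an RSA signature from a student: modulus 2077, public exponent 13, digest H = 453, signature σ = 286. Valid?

yes

σ^2 ≡ 286^2 = 81796 ≡ 793
σ^4 ≡ 793^2 = 628849 ≡ 1595
σ^8 ≡ 1595^2 = 2544025 ≡ 1777
13 = 8 + 4 + 1, so σ^13 ≡ 1777·1595·286 ≡ 453 (mod 2077)
453 = H, so the signature checks out.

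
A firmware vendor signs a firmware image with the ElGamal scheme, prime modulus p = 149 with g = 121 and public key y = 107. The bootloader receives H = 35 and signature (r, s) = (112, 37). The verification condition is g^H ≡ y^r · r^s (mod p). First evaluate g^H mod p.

42

121^2 = 14641 ≡ 39
121^4 ≡ 39^2 = 1521 ≡ 31
121^8 ≡ 31^2 = 961 ≡ 67
121^16 ≡ 67^2 = 4489 ≡ 19
121^32 ≡ 19^2 = 361 ≡ 63
35 = 32 + 2 + 1, so 121^35 ≡ 63·39·121 ≡ 42 (mod 149)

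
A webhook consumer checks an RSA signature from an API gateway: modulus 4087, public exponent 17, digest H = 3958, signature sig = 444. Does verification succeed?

passes

sig^17 mod 4087 = 3958
3958 = H, so the signature checks out.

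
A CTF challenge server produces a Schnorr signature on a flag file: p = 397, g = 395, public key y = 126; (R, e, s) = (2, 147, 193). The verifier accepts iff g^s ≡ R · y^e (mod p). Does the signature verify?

does not verify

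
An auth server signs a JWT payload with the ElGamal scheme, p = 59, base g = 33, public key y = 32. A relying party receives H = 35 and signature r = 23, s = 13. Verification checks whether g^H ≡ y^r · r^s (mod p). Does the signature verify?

Left side g^H mod p:
33^2 = 1089 ≡ 27
33^4 ≡ 27^2 = 729 ≡ 21
33^8 ≡ 21^2 = 441 ≡ 28
33^16 ≡ 28^2 = 784 ≡ 17
33^32 ≡ 17^2 = 289 ≡ 53
35 = 32 + 2 + 1, so 33^35 ≡ 53·27·33 ≡ 23 (mod 59)
Right side y^r · r^s mod p:
32^2 = 1024 ≡ 21
32^4 ≡ 21^2 = 441 ≡ 28
32^8 ≡ 28^2 = 784 ≡ 17
32^16 ≡ 17^2 = 289 ≡ 53
23 = 16 + 4 + 2 + 1, so 32^23 ≡ 53·28·21·32 ≡ 30 (mod 59)
23^2 = 529 ≡ 57
23^4 ≡ 57^2 = 3249 ≡ 4
23^8 ≡ 4^2 = 16
13 = 8 + 4 + 1, so 23^13 ≡ 16·4·23 ≡ 56 (mod 59)
30·56 = 1680 ≡ 28 (mod 59)
23 ≠ 28, so verification fails.

does not verify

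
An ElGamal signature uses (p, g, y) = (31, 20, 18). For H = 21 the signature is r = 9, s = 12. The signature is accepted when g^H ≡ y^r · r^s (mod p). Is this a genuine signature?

Left side g^H mod p:
20^2 = 400 ≡ 28
20^4 ≡ 28^2 = 784 ≡ 9
20^8 ≡ 9^2 = 81 ≡ 19
20^16 ≡ 19^2 = 361 ≡ 20
21 = 16 + 4 + 1, so 20^21 ≡ 20·9·20 ≡ 4 (mod 31)
Right side y^r · r^s mod p:
18^2 = 324 ≡ 14
18^4 ≡ 14^2 = 196 ≡ 10
18^8 ≡ 10^2 = 100 ≡ 7
9 = 8 + 1, so 18^9 ≡ 7·18 ≡ 2 (mod 31)
9^2 = 81 ≡ 19
9^4 ≡ 19^2 = 361 ≡ 20
9^8 ≡ 20^2 = 400 ≡ 28
12 = 8 + 4, so 9^12 ≡ 28·20 ≡ 2 (mod 31)
2·2 = 4 ≡ 4 (mod 31)
4 ≡ 4 (mod 31), so the signature is genuine.

genuine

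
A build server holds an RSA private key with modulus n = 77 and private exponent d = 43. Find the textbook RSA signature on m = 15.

m^43 mod 77 = 64

64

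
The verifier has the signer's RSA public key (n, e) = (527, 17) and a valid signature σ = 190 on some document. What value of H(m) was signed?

326

σ^2 ≡ 190^2 = 36100 ≡ 264
σ^4 ≡ 264^2 = 69696 ≡ 132
σ^8 ≡ 132^2 = 17424 ≡ 33
σ^16 ≡ 33^2 = 1089 ≡ 35
17 = 16 + 1, so σ^17 ≡ 35·190 ≡ 326 (mod 527)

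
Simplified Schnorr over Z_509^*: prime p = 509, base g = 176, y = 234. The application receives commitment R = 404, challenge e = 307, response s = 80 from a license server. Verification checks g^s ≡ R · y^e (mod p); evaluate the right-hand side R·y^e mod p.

224

Squares mod 509: 234^1≡234, 234^2≡293, 234^4≡337, 234^8≡62, 234^16≡281, 234^32≡66, 234^64≡284, 234^128≡234, 234^256≡293
307 = 256 + 32 + 16 + 2 + 1, so 234^307 ≡ 293·66·281·293·234 ≡ 439 (mod 509)
R · y^e ≡ 404·439 = 177356 ≡ 224 (mod 509)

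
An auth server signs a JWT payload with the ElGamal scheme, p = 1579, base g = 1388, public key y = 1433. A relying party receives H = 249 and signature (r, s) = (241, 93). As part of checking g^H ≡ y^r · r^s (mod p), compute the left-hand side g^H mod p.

1319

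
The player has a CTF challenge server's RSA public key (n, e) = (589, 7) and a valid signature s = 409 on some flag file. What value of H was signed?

471

Squares mod 589: s^1≡409, s^2≡5, s^4≡25
7 = 4 + 2 + 1, so s^7 ≡ 25·5·409 ≡ 471 (mod 589)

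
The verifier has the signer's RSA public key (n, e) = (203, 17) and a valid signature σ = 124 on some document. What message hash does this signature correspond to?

σ^17 mod 203 = 10

10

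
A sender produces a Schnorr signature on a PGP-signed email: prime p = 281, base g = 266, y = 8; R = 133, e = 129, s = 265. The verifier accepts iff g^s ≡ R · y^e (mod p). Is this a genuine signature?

g^s mod p:
266^2 = 70756 ≡ 225
266^4 ≡ 225^2 = 50625 ≡ 45
266^8 ≡ 45^2 = 2025 ≡ 58
266^16 ≡ 58^2 = 3364 ≡ 273
266^32 ≡ 273^2 = 74529 ≡ 64
266^64 ≡ 64^2 = 4096 ≡ 162
266^128 ≡ 162^2 = 26244 ≡ 111
266^256 ≡ 111^2 = 12321 ≡ 238
265 = 256 + 8 + 1, so 266^265 ≡ 238·58·266 ≡ 37 (mod 281)
R · y^e mod p:
8^2 = 64
8^4 ≡ 64^2 = 4096 ≡ 162
8^8 ≡ 162^2 = 26244 ≡ 111
8^16 ≡ 111^2 = 12321 ≡ 238
8^32 ≡ 238^2 = 56644 ≡ 163
8^64 ≡ 163^2 = 26569 ≡ 155
8^128 ≡ 155^2 = 24025 ≡ 140
129 = 128 + 1, so 8^129 ≡ 140·8 ≡ 277 (mod 281)
133·277 = 36841 ≡ 30 (mod 281)
37 ≠ 30; the check fails.

forged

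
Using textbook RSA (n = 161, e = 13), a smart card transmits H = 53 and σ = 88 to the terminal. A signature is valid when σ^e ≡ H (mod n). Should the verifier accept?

accept

Squares mod 161: σ^1≡88, σ^2≡16, σ^4≡95, σ^8≡9
13 = 8 + 4 + 1, so σ^13 ≡ 9·95·88 ≡ 53 (mod 161)
Since 53 equals the digest 53, verification succeeds.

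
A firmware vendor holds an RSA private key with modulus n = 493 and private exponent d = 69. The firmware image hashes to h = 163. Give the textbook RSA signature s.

414

h^2 ≡ 163^2 = 26569 ≡ 440
h^4 ≡ 440^2 = 193600 ≡ 344
h^8 ≡ 344^2 = 118336 ≡ 16
h^16 ≡ 16^2 = 256
h^32 ≡ 256^2 = 65536 ≡ 460
h^64 ≡ 460^2 = 211600 ≡ 103
69 = 64 + 4 + 1, so h^69 ≡ 103·344·163 ≡ 414 (mod 493)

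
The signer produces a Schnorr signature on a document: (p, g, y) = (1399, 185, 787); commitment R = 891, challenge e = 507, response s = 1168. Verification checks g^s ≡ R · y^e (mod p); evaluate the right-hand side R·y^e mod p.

787^2 = 619369 ≡ 1011
787^4 ≡ 1011^2 = 1022121 ≡ 851
787^8 ≡ 851^2 = 724201 ≡ 918
787^16 ≡ 918^2 = 842724 ≡ 526
787^32 ≡ 526^2 = 276676 ≡ 1073
787^64 ≡ 1073^2 = 1151329 ≡ 1351
787^128 ≡ 1351^2 = 1825201 ≡ 905
787^256 ≡ 905^2 = 819025 ≡ 610
507 = 256 + 128 + 64 + 32 + 16 + 8 + 2 + 1, so 787^507 ≡ 610·905·1351·1073·526·918·1011·787 ≡ 532 (mod 1399)
R · y^e ≡ 891·532 = 474012 ≡ 1150 (mod 1399)

1150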